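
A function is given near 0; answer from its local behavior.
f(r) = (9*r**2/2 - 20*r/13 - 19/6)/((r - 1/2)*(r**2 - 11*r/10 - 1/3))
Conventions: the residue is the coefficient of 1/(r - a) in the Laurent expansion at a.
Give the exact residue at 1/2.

The residue is 4385/988.

At the order-1 pole 1/2 set g(r) = (r - (1/2))*f(r) = (9*r**2/2 - 20*r/13 - 19/6)/(r**2 - 11*r/10 - 1/3).
Simple pole: residue = g(a) at a = 1/2, which is 4385/988.


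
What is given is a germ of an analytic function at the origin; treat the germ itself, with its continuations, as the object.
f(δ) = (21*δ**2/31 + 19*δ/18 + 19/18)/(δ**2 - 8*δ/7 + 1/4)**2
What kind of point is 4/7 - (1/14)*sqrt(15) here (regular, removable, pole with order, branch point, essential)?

The point is a pole of order 2.

The denominator factor δ**2 - 8*δ/7 + 1/4 vanishes at 4/7 - (1/14)*sqrt(15) and appears to the power 2; the numerator there equals 15091/7812 - (1021/7812)*sqrt(15), nonzero, and no other factor vanishes.
Hence a pole whose order is the multiplicity, 2.


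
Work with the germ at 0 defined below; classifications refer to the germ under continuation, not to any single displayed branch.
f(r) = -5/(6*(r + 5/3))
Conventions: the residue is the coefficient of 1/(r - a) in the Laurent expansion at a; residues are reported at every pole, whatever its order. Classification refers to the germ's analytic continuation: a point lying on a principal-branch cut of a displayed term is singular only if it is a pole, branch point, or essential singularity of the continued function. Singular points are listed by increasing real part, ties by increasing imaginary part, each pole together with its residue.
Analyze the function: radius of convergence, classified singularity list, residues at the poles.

Denominator factor (r + 5/3): pole of order 1 at -5/3, modulus 5/3.
The radius of convergence is the smallest modulus among the singular points: 5/3.
At the order-1 pole -5/3 set g(r) = (r - (-5/3))*f(r) = -5/6.
Simple pole: residue = g(a) at a = -5/3, which is -5/6.

Radius of convergence at 0: 5/3.
At -5/3: a pole of order 1; residue -5/6.


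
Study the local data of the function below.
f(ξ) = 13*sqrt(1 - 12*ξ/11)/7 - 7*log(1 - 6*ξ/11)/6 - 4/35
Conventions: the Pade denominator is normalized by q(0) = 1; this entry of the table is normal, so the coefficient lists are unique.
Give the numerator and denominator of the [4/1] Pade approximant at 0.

The Pade approximant has numerator coefficients [61/35, -266852/140525, 69948/309155, 7269/3400705, -15948/37407755]; denominator coefficients [1, -3507/4015].

Taylor coefficients needed (expand at 0): a_0 = 61/35, a_1 = -29/77, a_2 = -87/847, a_3 = -816/9317, a_4 = -7884/102487, a_5 = -54108/805255.
Write the denominator as Q(ξ) = 1 + q1*ξ. Requiring Q*f - P = O(ξ^6) with deg P <= 4 kills the coefficients of ξ^5..ξ^5 in Q*f:
  ξ^5: a_5 + q1*a_4 = 0, i.e. -54108/805255 + (-7884/102487)*q1 = 0.
Solving this linear system: q1 = -3507/4015.
The numerator is Q*f truncated at degree 4: P0 = a_0 = 61/35; P1 = a_1 + q1*a_0 = -266852/140525; P2 = a_2 + q1*a_1 = 69948/309155; P3 = a_3 + q1*a_2 = 7269/3400705; P4 = a_4 + q1*a_3 = -15948/37407755.


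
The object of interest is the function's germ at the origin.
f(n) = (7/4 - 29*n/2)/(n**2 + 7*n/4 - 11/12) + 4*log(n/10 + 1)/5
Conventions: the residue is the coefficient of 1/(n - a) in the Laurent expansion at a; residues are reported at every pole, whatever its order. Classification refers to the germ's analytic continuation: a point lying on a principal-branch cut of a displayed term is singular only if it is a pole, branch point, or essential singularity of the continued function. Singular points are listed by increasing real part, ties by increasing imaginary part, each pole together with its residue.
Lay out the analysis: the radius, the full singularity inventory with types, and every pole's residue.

Radius of convergence at 0: -7/8 + (1/24)*sqrt(969).
At -10: a logarithmic branch point.
At -7/8 - (1/24)*sqrt(969): a pole of order 1; residue -29/4 - (231/1292)*sqrt(969).
At -7/8 + (1/24)*sqrt(969): a pole of order 1; residue -29/4 + (231/1292)*sqrt(969).

Denominator factor (n**2 + 7*n/4 - 11/12): discriminant 323/48, real irrational roots -7/8 + (1/24)*sqrt(969) and -7/8 - (1/24)*sqrt(969); poles of order 1, moduli -7/8 + (1/24)*sqrt(969) and 7/8 + (1/24)*sqrt(969).
Branch term (4/5)*log(1 - n/(-10)): its argument vanishes at n = -10, a logarithmic branch point, modulus 10.
The radius of convergence is the smallest modulus among the singular points: -7/8 + (1/24)*sqrt(969).
The branch term is analytic at -7/8 - (1/24)*sqrt(969) and contributes nothing to the residue; only the rational part matters.
The factor n**2 + 7*n/4 - 11/12 splits as (n - a)(n - a') with a = -7/8 - (1/24)*sqrt(969), a' = -7/8 + (1/24)*sqrt(969). At the order-1 pole a set g(n) = (n - a)*(rational part) = [7/4 - 29*n/2] / (n - a').
Simple pole: residue = g(a) at a = -7/8 - (1/24)*sqrt(969), which is -29/4 - (231/1292)*sqrt(969).
The branch term is analytic at -7/8 + (1/24)*sqrt(969) and contributes nothing to the residue; only the rational part matters.
The factor n**2 + 7*n/4 - 11/12 splits as (n - a)(n - a') with a = -7/8 + (1/24)*sqrt(969), a' = -7/8 - (1/24)*sqrt(969). At the order-1 pole a set g(n) = (n - a)*(rational part) = [7/4 - 29*n/2] / (n - a').
Simple pole: residue = g(a) at a = -7/8 + (1/24)*sqrt(969), which is -29/4 + (231/1292)*sqrt(969).
List the singular points by increasing real part (a conjugate pair: the negative imaginary part first).


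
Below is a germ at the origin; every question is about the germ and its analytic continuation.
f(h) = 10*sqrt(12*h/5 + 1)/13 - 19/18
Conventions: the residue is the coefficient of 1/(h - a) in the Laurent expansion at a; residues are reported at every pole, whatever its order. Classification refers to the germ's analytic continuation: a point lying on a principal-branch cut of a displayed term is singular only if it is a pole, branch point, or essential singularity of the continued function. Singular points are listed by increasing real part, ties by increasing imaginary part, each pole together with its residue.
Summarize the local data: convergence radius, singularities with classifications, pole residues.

Branch term (10/13)*sqrt(1 - h/(-5/12)): its argument vanishes at h = -5/12, a square-root branch point, modulus 5/12.
The radius of convergence is the smallest modulus among the singular points: 5/12.

Radius of convergence at 0: 5/12.
At -5/12: an algebraic (square-root) branch point.


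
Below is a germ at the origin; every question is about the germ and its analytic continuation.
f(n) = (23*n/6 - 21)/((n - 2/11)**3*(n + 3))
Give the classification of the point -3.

The denominator factor n + 3 vanishes at -3 and appears to the power 1; the numerator there equals -65/2, nonzero, and no other factor vanishes.
Hence a pole whose order is the multiplicity, 1.

The point is a pole of order 1.


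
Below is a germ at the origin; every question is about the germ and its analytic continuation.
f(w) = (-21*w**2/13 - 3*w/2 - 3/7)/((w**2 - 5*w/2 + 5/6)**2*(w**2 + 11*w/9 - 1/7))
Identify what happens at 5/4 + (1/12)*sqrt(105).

The denominator factor w**2 - 5*w/2 + 5/6 vanishes at 5/4 + (1/12)*sqrt(105) and appears to the power 2; the numerator there equals -1093/182 - (6/13)*sqrt(105), nonzero, and no other factor vanishes.
Hence a pole whose order is the multiplicity, 2.

The point is a pole of order 2.


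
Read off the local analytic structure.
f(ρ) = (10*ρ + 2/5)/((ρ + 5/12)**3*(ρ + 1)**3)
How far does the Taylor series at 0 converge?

The radius of convergence is 5/12.

Denominator factor (ρ + 5/12)^3: pole of order 3 at -5/12, modulus 5/12.
Denominator factor (ρ + 1)^3: pole of order 3 at -1, modulus 1.
The radius of convergence is the smallest modulus among the singular points: 5/12.


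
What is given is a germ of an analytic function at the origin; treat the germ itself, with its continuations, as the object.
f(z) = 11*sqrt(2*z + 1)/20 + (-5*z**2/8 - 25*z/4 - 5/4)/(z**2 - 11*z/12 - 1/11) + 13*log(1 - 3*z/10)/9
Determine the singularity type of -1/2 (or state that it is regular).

The term (11/20)*sqrt(1 - z/(-1/2)) has argument 1 - -1/2/(-1/2) = 0 at -1/2: a square-root (algebraic, two-sheeted) branch point; the remaining terms are analytic or single-valued there.

The point is an algebraic (square-root) branch point.


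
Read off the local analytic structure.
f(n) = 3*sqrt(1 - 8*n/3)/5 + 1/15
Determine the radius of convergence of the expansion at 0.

Branch term (3/5)*sqrt(1 - n/(3/8)): its argument vanishes at n = 3/8, a square-root branch point, modulus 3/8.
The radius of convergence is the smallest modulus among the singular points: 3/8.

The radius of convergence is 3/8.


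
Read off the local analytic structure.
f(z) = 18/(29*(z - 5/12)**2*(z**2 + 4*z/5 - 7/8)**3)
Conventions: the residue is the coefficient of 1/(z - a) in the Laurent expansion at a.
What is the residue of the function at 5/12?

The residue is -189621927936/1144119745.

At the order-2 pole 5/12 set g(z) = (z - (5/12))^2*f(z) = 18/(29*(z**2 + 4*z/5 - 7/8)**3).
Order-2 pole: residue = g'(a); g'(5/12) = -189621927936/1144119745, so the residue is -189621927936/1144119745.


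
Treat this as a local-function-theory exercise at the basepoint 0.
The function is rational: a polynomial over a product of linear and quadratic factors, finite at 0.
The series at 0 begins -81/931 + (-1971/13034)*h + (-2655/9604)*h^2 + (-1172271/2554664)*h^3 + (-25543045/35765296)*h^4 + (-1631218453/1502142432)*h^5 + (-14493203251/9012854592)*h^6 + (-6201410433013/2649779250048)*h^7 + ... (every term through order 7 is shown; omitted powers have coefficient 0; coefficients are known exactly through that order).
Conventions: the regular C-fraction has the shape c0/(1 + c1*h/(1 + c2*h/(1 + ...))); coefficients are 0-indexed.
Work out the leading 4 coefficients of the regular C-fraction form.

Taylor coefficients (read off): a_0 = -81/931, a_1 = -1971/13034, a_2 = -2655/9604, a_3 = -1172271/2554664.
c0 = a_0 = -81/931. Peel one level at a time: if S = 1 + c*h/S' with S'(0) = 1, then c is the h-coefficient of S and S' = c*h/(S - 1).
S_1 = c0/f = 1 + (-73/42)*h + (-23/147)*h^2 + ...; c1 = -73/42.
S_2 = c1*h/(S_1 - 1) = 1 + (-46/511)*h + (80299/261121)*h^2 + ...; c2 = -46/511.
S_3 = c2*h/(S_2 - 1) = 1 + (80299/23506)*h + ...; c3 = 80299/23506.

The regular C-fraction coefficients are [-81/931, -73/42, -46/511, 80299/23506].


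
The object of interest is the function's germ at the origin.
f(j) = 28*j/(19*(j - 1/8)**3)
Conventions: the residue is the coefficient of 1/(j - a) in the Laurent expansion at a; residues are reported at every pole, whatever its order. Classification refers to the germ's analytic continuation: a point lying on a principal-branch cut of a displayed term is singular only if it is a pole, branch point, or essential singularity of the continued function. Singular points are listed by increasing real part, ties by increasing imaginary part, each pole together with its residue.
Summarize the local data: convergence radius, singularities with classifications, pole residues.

Denominator factor (j - 1/8)^3: pole of order 3 at 1/8, modulus 1/8.
The radius of convergence is the smallest modulus among the singular points: 1/8.
At the order-3 pole 1/8 set g(j) = (j - (1/8))^3*f(j) = 28*j/19.
Order-3 pole: residue = g''(a)/2; g''(1/8) = 0, so the residue is 0.

Radius of convergence at 0: 1/8.
At 1/8: a pole of order 3; residue 0.


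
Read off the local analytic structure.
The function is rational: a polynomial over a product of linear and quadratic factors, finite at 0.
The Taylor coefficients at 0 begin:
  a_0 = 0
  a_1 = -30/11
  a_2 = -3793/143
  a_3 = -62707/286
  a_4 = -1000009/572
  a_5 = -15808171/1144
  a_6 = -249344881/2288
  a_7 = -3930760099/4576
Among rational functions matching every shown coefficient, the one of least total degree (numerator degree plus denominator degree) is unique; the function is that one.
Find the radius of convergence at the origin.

No rational of total degree below 5 reproduces all 8 coefficients; solving the [2/3] Pade equations on them gives f(θ) = (-4*θ**2/39 - 5*θ/11)/((θ - 1/2)*(θ**2 + 5*θ/2 - 1/3)), whose expansion matches every shown term.
Denominator factor (θ**2 + 5*θ/2 - 1/3): discriminant 91/12, real irrational roots -5/4 + (1/12)*sqrt(273) and -5/4 - (1/12)*sqrt(273); poles of order 1, moduli -5/4 + (1/12)*sqrt(273) and 5/4 + (1/12)*sqrt(273).
Denominator factor (θ - 1/2): pole of order 1 at 1/2, modulus 1/2.
The radius of convergence is the smallest modulus among the singular points: -5/4 + (1/12)*sqrt(273).

The radius of convergence is -5/4 + (1/12)*sqrt(273).


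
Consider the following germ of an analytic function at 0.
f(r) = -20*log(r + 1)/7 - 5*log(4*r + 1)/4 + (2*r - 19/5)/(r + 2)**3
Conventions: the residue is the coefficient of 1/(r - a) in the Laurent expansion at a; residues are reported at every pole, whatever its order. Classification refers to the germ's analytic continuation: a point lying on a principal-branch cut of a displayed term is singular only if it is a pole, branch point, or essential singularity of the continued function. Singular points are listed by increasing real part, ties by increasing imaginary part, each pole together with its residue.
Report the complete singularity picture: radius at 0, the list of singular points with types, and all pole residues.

Radius of convergence at 0: 1/4.
At -2: a pole of order 3; residue 0.
At -1: a logarithmic branch point.
At -1/4: a logarithmic branch point.

Denominator factor (r + 2)^3: pole of order 3 at -2, modulus 2.
Branch term (-20/7)*log(1 - r/(-1)): its argument vanishes at r = -1, a logarithmic branch point, modulus 1.
Branch term (-5/4)*log(1 - r/(-1/4)): its argument vanishes at r = -1/4, a logarithmic branch point, modulus 1/4.
The radius of convergence is the smallest modulus among the singular points: 1/4.
The branch terms are analytic at -2 and contribute nothing to the residue; only the rational part matters.
At the order-3 pole -2 set g(r) = (r - (-2))^3*(rational part) = 2*r - 19/5.
Order-3 pole: residue = g''(a)/2; g''(-2) = 0, so the residue is 0.
List the singular points by increasing real part (a conjugate pair: the negative imaginary part first).


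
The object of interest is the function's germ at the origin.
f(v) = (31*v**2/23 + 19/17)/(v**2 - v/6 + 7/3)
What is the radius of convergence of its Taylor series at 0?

Denominator factor (v**2 - v/6 + 7/3): discriminant -335/36, complex-conjugate roots (1/12) + ((1/12)*sqrt(335))*i and (1/12) - ((1/12)*sqrt(335))*i; poles of order 1, moduli (1/3)*sqrt(21) and (1/3)*sqrt(21).
The radius of convergence is the smallest modulus among the singular points: (1/3)*sqrt(21).

The radius of convergence is (1/3)*sqrt(21).


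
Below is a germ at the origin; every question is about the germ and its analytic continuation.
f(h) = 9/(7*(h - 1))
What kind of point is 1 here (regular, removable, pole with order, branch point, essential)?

The point is a pole of order 1.

The denominator factor h - 1 vanishes at 1 and appears to the power 1; the numerator there equals 9/7, nonzero, and no other factor vanishes.
Hence a pole whose order is the multiplicity, 1.


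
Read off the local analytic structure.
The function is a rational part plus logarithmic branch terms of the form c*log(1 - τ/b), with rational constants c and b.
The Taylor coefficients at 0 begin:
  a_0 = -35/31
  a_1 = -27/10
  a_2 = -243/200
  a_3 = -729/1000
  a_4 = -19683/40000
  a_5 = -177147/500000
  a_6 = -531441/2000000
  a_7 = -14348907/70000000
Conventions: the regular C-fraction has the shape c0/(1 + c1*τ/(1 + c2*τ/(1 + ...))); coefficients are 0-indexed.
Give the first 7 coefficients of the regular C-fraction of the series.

The regular C-fraction coefficients are [-35/31, -837/350, 1359/700, 21/604, -366/755, -1359/12200, -4131/12200].

Taylor coefficients (read off): a_0 = -35/31, a_1 = -27/10, a_2 = -243/200, a_3 = -729/1000, a_4 = -19683/40000, a_5 = -177147/500000, a_6 = -531441/2000000.
c0 = a_0 = -35/31. Peel one level at a time: if S = 1 + c*τ/S' with S'(0) = 1, then c is the τ-coefficient of S and S' = c*τ/(S - 1).
S_1 = c0/f = 1 + (-837/350)*τ + (1137483/245000)*τ^2 + ...; c1 = -837/350.
S_2 = c1*τ/(S_1 - 1) = 1 + (1359/700)*τ + (-27/400)*τ^2 + ...; c2 = 1359/700.
S_3 = c2*τ/(S_2 - 1) = 1 + (21/604)*τ + (3843/228010)*τ^2 + ...; c3 = 21/604.
S_4 = c3*τ/(S_3 - 1) = 1 + (-366/755)*τ + (-27/500)*τ^2 + ...; c4 = -366/755.
S_5 = c4*τ/(S_4 - 1) = 1 + (-1359/12200)*τ + (-5614029/148840000)*τ^2 + ...; c5 = -1359/12200.
S_6 = c5*τ/(S_5 - 1) = 1 + (-4131/12200)*τ + ...; c6 = -4131/12200.


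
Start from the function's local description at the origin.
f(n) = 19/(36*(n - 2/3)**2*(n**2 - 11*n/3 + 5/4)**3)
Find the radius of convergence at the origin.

The radius of convergence is 11/6 - (1/3)*sqrt(19).

Denominator factor (n**2 - 11*n/3 + 5/4)^3: discriminant 76/9, real irrational roots 11/6 + (1/3)*sqrt(19) and 11/6 - (1/3)*sqrt(19); poles of order 3, moduli 11/6 + (1/3)*sqrt(19) and 11/6 - (1/3)*sqrt(19).
Denominator factor (n - 2/3)^2: pole of order 2 at 2/3, modulus 2/3.
The radius of convergence is the smallest modulus among the singular points: 11/6 - (1/3)*sqrt(19).


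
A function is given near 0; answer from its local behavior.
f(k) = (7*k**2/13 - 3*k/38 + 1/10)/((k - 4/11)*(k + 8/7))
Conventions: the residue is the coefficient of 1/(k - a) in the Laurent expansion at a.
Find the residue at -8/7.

At the order-1 pole -8/7 set g(k) = (k - (-8/7))*f(k) = (7*k**2/13 - 3*k/38 + 1/10)/(k - 4/11).
Simple pole: residue = g(a) at a = -8/7, which is -169939/286520.

The residue is -169939/286520.


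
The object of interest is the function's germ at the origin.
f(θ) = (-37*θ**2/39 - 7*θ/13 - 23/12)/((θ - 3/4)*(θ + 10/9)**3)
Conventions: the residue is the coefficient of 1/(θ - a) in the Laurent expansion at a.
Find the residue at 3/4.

The residue is -133164/300763.

At the order-1 pole 3/4 set g(θ) = (θ - (3/4))*f(θ) = (-37*θ**2/39 - 7*θ/13 - 23/12)/(θ + 10/9)**3.
Simple pole: residue = g(a) at a = 3/4, which is -133164/300763.


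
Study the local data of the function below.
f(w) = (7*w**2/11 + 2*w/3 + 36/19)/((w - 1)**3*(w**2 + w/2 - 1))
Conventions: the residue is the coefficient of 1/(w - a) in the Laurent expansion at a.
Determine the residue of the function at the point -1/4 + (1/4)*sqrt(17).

The factor w**2 + w/2 - 1 splits as (w - a)(w - a') with a = -1/4 + (1/4)*sqrt(17), a' = -1/4 - (1/4)*sqrt(17). At the order-1 pole a set g(w) = (w - a)*f(w) = [(7*w**2/11 + 2*w/3 + 36/19)/(w - 1)**3] / (w - a').
Simple pole: residue = g(a) at a = -1/4 + (1/4)*sqrt(17), which is -13478/209 - (8786/561)*sqrt(17).

The residue is -13478/209 - (8786/561)*sqrt(17).


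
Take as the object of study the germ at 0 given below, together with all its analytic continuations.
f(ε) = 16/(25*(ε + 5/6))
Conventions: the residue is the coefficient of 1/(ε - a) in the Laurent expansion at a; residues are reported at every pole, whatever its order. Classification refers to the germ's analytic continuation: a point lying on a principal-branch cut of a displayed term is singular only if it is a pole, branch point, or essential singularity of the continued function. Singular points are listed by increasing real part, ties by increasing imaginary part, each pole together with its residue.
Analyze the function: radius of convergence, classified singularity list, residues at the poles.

Denominator factor (ε + 5/6): pole of order 1 at -5/6, modulus 5/6.
The radius of convergence is the smallest modulus among the singular points: 5/6.
At the order-1 pole -5/6 set g(ε) = (ε - (-5/6))*f(ε) = 16/25.
Simple pole: residue = g(a) at a = -5/6, which is 16/25.

Radius of convergence at 0: 5/6.
At -5/6: a pole of order 1; residue 16/25.


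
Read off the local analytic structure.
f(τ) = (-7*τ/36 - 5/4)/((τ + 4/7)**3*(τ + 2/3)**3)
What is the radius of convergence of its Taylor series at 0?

The radius of convergence is 4/7.

Denominator factor (τ + 2/3)^3: pole of order 3 at -2/3, modulus 2/3.
Denominator factor (τ + 4/7)^3: pole of order 3 at -4/7, modulus 4/7.
The radius of convergence is the smallest modulus among the singular points: 4/7.


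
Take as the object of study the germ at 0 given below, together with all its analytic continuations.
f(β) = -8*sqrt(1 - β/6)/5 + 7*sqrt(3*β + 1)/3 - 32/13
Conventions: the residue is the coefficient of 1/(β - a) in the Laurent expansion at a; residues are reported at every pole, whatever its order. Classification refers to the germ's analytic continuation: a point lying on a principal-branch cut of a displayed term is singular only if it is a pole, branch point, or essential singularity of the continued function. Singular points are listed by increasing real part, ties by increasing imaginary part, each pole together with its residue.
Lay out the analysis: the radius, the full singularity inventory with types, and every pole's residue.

Radius of convergence at 0: 1/3.
At -1/3: an algebraic (square-root) branch point.
At 6: an algebraic (square-root) branch point.

Branch term (-8/5)*sqrt(1 - β/(6)): its argument vanishes at β = 6, a square-root branch point, modulus 6.
Branch term (7/3)*sqrt(1 - β/(-1/3)): its argument vanishes at β = -1/3, a square-root branch point, modulus 1/3.
The radius of convergence is the smallest modulus among the singular points: 1/3.
List the singular points by increasing real part (a conjugate pair: the negative imaginary part first).


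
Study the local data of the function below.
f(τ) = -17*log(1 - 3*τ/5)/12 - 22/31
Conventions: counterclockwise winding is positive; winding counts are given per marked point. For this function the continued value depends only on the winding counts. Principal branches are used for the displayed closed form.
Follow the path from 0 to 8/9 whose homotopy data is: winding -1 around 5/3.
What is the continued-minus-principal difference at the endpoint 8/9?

The rational part is single-valued and drops out of the difference; each branch term changes only by its own monodromy.
(-17/12)*log(1 - τ/(5/3)): each positive loop around 5/3 adds 2*pi*i to the log, so winding -1 contributes (-17/12)*(-1)*2*pi*i = (17/6)*pi*i.
Summing the contributions at τ = 8/9 gives (17/6)*pi*i.

Continued minus principal equals (17/6)*pi*i.


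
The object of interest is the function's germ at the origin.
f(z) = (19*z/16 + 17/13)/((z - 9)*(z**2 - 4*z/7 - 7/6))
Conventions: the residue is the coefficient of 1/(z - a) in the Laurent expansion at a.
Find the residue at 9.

At the order-1 pole 9 set g(z) = (z - (9))*f(z) = (19*z/16 + 17/13)/(z**2 - 4*z/7 - 7/6).
Simple pole: residue = g(a) at a = 9, which is 52395/326248.

The residue is 52395/326248.


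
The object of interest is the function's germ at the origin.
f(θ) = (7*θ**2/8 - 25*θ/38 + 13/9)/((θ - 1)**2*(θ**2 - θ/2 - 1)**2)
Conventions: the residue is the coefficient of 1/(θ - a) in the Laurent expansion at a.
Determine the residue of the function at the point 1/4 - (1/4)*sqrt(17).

The residue is -1261/57 + (89333/16473)*sqrt(17).

The factor θ**2 - θ/2 - 1 splits as (θ - a)(θ - a') with a = 1/4 - (1/4)*sqrt(17), a' = 1/4 + (1/4)*sqrt(17). At the order-2 pole a set g(θ) = (θ - a)^2*f(θ) = [(7*θ**2/8 - 25*θ/38 + 13/9)/(θ - 1)**2] / (θ - a')^2.
Order-2 pole: residue = g'(a); g'(1/4 - (1/4)*sqrt(17)) = -1261/57 + (89333/16473)*sqrt(17), so the residue is -1261/57 + (89333/16473)*sqrt(17).


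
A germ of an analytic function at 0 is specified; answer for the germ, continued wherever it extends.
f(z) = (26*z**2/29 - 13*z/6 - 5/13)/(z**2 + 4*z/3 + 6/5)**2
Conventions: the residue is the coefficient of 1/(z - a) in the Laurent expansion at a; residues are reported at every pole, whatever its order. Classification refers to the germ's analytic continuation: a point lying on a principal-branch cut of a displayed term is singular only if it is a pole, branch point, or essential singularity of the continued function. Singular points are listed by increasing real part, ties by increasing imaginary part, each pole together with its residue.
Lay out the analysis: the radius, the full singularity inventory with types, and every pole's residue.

Radius of convergence at 0: (1/5)*sqrt(30).
At (-2/3) - ((1/15)*sqrt(170))*i: a pole of order 2; residue ((13587/217906)*sqrt(170))*i.
At (-2/3) + ((1/15)*sqrt(170))*i: a pole of order 2; residue -((13587/217906)*sqrt(170))*i.

Denominator factor (z**2 + 4*z/3 + 6/5)^2: discriminant -136/45, complex-conjugate roots (-2/3) + ((1/15)*sqrt(170))*i and (-2/3) - ((1/15)*sqrt(170))*i; poles of order 2, moduli (1/5)*sqrt(30) and (1/5)*sqrt(30).
The radius of convergence is the smallest modulus among the singular points: (1/5)*sqrt(30).
The factor z**2 + 4*z/3 + 6/5 splits as (z - a)(z - a') with a = (-2/3) - ((1/15)*sqrt(170))*i, a' = (-2/3) + ((1/15)*sqrt(170))*i. At the order-2 pole a set g(z) = (z - a)^2*f(z) = [26*z**2/29 - 13*z/6 - 5/13] / (z - a')^2.
Order-2 pole: residue = g'(a); g'((-2/3) - ((1/15)*sqrt(170))*i) = ((13587/217906)*sqrt(170))*i, so the residue is ((13587/217906)*sqrt(170))*i.
The factor z**2 + 4*z/3 + 6/5 splits as (z - a)(z - a') with a = (-2/3) + ((1/15)*sqrt(170))*i, a' = (-2/3) - ((1/15)*sqrt(170))*i. At the order-2 pole a set g(z) = (z - a)^2*f(z) = [26*z**2/29 - 13*z/6 - 5/13] / (z - a')^2.
Order-2 pole: residue = g'(a); g'((-2/3) + ((1/15)*sqrt(170))*i) = -((13587/217906)*sqrt(170))*i, so the residue is -((13587/217906)*sqrt(170))*i.
List the singular points by increasing real part (a conjugate pair: the negative imaginary part first).


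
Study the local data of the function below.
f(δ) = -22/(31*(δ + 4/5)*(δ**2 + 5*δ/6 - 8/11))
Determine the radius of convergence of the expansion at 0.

The radius of convergence is -5/12 + (1/132)*sqrt(15697).

Denominator factor (δ**2 + 5*δ/6 - 8/11): discriminant 1427/396, real irrational roots -5/12 + (1/132)*sqrt(15697) and -5/12 - (1/132)*sqrt(15697); poles of order 1, moduli -5/12 + (1/132)*sqrt(15697) and 5/12 + (1/132)*sqrt(15697).
Denominator factor (δ + 4/5): pole of order 1 at -4/5, modulus 4/5.
The radius of convergence is the smallest modulus among the singular points: -5/12 + (1/132)*sqrt(15697).


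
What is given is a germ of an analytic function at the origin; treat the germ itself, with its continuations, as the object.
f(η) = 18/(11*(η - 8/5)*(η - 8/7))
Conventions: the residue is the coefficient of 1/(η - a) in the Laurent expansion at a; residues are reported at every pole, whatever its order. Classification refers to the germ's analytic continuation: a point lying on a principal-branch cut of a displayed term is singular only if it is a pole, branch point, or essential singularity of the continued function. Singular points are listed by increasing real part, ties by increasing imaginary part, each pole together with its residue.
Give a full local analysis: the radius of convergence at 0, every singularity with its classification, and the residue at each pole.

Denominator factor (η - 8/5): pole of order 1 at 8/5, modulus 8/5.
Denominator factor (η - 8/7): pole of order 1 at 8/7, modulus 8/7.
The radius of convergence is the smallest modulus among the singular points: 8/7.
At the order-1 pole 8/7 set g(η) = (η - (8/7))*f(η) = 18/(11*(η - 8/5)).
Simple pole: residue = g(a) at a = 8/7, which is -315/88.
At the order-1 pole 8/5 set g(η) = (η - (8/5))*f(η) = 18/(11*(η - 8/7)).
Simple pole: residue = g(a) at a = 8/5, which is 315/88.
List the singular points by increasing real part (a conjugate pair: the negative imaginary part first).

Radius of convergence at 0: 8/7.
At 8/7: a pole of order 1; residue -315/88.
At 8/5: a pole of order 1; residue 315/88.


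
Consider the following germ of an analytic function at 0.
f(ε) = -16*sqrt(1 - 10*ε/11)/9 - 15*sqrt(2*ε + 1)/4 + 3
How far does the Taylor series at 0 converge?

The radius of convergence is 1/2.

Branch term (-16/9)*sqrt(1 - ε/(11/10)): its argument vanishes at ε = 11/10, a square-root branch point, modulus 11/10.
Branch term (-15/4)*sqrt(1 - ε/(-1/2)): its argument vanishes at ε = -1/2, a square-root branch point, modulus 1/2.
The radius of convergence is the smallest modulus among the singular points: 1/2.


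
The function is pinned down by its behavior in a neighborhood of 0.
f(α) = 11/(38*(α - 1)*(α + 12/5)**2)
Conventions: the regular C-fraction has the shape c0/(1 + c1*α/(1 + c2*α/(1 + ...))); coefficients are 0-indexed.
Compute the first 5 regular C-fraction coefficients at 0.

Taylor coefficients (expand at 0): a_0 = -275/5472, a_1 = -275/32832, a_2 = -3025/87552, a_3 = -11825/590976, a_4 = -164725/5971968.
c0 = a_0 = -275/5472. Peel one level at a time: if S = 1 + c*α/S' with S'(0) = 1, then c is the α-coefficient of S and S' = c*α/(S - 1).
S_1 = c0/f = 1 + (-1/6)*α + (-95/144)*α^2 + ...; c1 = -1/6.
S_2 = c1*α/(S_1 - 1) = 1 + (-95/24)*α + (8425/576)*α^2 + ...; c2 = -95/24.
S_3 = c2*α/(S_2 - 1) = 1 + (1685/456)*α + (25/361)*α^2 + ...; c3 = 1685/456.
S_4 = c3*α/(S_3 - 1) = 1 + (-120/6403)*α + ...; c4 = -120/6403.

The regular C-fraction coefficients are [-275/5472, -1/6, -95/24, 1685/456, -120/6403].


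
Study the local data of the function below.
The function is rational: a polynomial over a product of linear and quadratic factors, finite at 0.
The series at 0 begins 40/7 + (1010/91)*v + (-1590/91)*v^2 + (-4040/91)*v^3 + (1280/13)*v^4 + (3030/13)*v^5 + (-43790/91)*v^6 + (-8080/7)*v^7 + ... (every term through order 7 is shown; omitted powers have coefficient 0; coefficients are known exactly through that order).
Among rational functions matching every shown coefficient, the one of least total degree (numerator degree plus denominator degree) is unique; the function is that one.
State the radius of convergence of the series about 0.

The radius of convergence is (1/5)*sqrt(5).

No rational of total degree below 4 reproduces all 8 coefficients; solving the [1/3] Pade equations on them gives f(v) = (-14*v/13 - 8/7)/((v - 1)*(v**2 + 1/5)), whose expansion matches every shown term.
Denominator factor (v - 1): pole of order 1 at 1, modulus 1.
Denominator factor (v**2 + 1/5): discriminant -4/5, complex-conjugate roots ((1/5)*sqrt(5))*i and -((1/5)*sqrt(5))*i; poles of order 1, moduli (1/5)*sqrt(5) and (1/5)*sqrt(5).
The radius of convergence is the smallest modulus among the singular points: (1/5)*sqrt(5).


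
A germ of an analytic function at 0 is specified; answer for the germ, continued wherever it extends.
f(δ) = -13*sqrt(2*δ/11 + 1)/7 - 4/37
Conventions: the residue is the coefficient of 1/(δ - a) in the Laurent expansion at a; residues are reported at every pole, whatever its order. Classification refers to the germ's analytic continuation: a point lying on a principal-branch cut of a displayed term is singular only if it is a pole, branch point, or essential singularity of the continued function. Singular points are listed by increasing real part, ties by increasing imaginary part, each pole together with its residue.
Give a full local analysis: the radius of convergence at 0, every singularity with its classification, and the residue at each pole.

Branch term (-13/7)*sqrt(1 - δ/(-11/2)): its argument vanishes at δ = -11/2, a square-root branch point, modulus 11/2.
The radius of convergence is the smallest modulus among the singular points: 11/2.

Radius of convergence at 0: 11/2.
At -11/2: an algebraic (square-root) branch point.


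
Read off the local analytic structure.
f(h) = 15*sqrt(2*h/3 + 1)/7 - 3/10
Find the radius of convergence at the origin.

Branch term (15/7)*sqrt(1 - h/(-3/2)): its argument vanishes at h = -3/2, a square-root branch point, modulus 3/2.
The radius of convergence is the smallest modulus among the singular points: 3/2.

The radius of convergence is 3/2.


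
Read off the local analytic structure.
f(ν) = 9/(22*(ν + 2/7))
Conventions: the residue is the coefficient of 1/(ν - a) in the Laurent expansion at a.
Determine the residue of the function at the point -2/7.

At the order-1 pole -2/7 set g(ν) = (ν - (-2/7))*f(ν) = 9/22.
Simple pole: residue = g(a) at a = -2/7, which is 9/22.

The residue is 9/22.


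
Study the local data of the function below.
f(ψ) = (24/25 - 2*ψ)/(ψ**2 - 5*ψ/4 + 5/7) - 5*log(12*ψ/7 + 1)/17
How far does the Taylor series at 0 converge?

Denominator factor (ψ**2 - 5*ψ/4 + 5/7): discriminant -145/112, complex-conjugate roots (5/8) + ((1/56)*sqrt(1015))*i and (5/8) - ((1/56)*sqrt(1015))*i; poles of order 1, moduli (1/7)*sqrt(35) and (1/7)*sqrt(35).
Branch term (-5/17)*log(1 - ψ/(-7/12)): its argument vanishes at ψ = -7/12, a logarithmic branch point, modulus 7/12.
The radius of convergence is the smallest modulus among the singular points: 7/12.

The radius of convergence is 7/12.


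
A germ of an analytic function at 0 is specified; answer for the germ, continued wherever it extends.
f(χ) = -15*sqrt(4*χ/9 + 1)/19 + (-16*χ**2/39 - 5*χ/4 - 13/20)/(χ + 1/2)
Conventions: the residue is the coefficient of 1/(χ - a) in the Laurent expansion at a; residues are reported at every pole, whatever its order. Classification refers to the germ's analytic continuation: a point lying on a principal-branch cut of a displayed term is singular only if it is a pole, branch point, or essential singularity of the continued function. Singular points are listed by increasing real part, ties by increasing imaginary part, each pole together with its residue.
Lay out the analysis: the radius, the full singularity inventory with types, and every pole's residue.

Radius of convergence at 0: 1/2.
At -9/4: an algebraic (square-root) branch point.
At -1/2: a pole of order 1; residue -199/1560.

Denominator factor (χ + 1/2): pole of order 1 at -1/2, modulus 1/2.
Branch term (-15/19)*sqrt(1 - χ/(-9/4)): its argument vanishes at χ = -9/4, a square-root branch point, modulus 9/4.
The radius of convergence is the smallest modulus among the singular points: 1/2.
The branch term is analytic at -1/2 and contributes nothing to the residue; only the rational part matters.
At the order-1 pole -1/2 set g(χ) = (χ - (-1/2))*(rational part) = -16*χ**2/39 - 5*χ/4 - 13/20.
Simple pole: residue = g(a) at a = -1/2, which is -199/1560.
List the singular points by increasing real part (a conjugate pair: the negative imaginary part first).


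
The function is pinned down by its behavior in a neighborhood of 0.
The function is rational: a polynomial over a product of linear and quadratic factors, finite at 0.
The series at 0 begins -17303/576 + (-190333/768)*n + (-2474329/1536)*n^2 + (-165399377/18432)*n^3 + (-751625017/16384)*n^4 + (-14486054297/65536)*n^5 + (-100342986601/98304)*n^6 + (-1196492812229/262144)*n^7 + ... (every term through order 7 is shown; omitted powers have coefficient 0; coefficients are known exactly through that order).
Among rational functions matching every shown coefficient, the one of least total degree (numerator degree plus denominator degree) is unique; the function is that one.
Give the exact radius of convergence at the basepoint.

No rational of total degree below 6 reproduces all 8 coefficients; solving the [0/6] Pade equations on them gives f(n) = 13/(9*(n**2 + n - 4/11)**3), whose expansion matches every shown term.
Denominator factor (n**2 + n - 4/11)^3: discriminant 27/11, real irrational roots -1/2 + (3/22)*sqrt(33) and -1/2 - (3/22)*sqrt(33); poles of order 3, moduli -1/2 + (3/22)*sqrt(33) and 1/2 + (3/22)*sqrt(33).
The radius of convergence is the smallest modulus among the singular points: -1/2 + (3/22)*sqrt(33).

The radius of convergence is -1/2 + (3/22)*sqrt(33).


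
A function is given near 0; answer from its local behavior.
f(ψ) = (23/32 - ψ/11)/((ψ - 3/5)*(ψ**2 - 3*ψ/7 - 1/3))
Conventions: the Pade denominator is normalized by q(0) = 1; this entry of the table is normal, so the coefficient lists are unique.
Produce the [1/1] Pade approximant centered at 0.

The Pade approximant has numerator coefficients [115/32, -8695295/118976]; denominator coefficients [1, -146155/7098].

Taylor coefficients needed (expand at 0): a_0 = 115/32, a_1 = 845/924, a_2 = 730775/38808.
Write the denominator as Q(ψ) = 1 + q1*ψ. Requiring Q*f - P = O(ψ^3) with deg P <= 1 kills the coefficients of ψ^2..ψ^2 in Q*f:
  ψ^2: a_2 + q1*a_1 = 0, i.e. 730775/38808 + (845/924)*q1 = 0.
Solving this linear system: q1 = -146155/7098.
The numerator is Q*f truncated at degree 1: P0 = a_0 = 115/32; P1 = a_1 + q1*a_0 = -8695295/118976.


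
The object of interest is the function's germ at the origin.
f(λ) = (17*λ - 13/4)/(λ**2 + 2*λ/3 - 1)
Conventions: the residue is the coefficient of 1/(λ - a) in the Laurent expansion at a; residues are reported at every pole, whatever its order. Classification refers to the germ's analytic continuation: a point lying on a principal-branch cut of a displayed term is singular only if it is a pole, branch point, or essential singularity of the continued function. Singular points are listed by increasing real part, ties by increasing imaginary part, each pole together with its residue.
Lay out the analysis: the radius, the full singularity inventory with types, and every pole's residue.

Denominator factor (λ**2 + 2*λ/3 - 1): discriminant 40/9, real irrational roots -1/3 + (1/3)*sqrt(10) and -1/3 - (1/3)*sqrt(10); poles of order 1, moduli -1/3 + (1/3)*sqrt(10) and 1/3 + (1/3)*sqrt(10).
The radius of convergence is the smallest modulus among the singular points: -1/3 + (1/3)*sqrt(10).
The factor λ**2 + 2*λ/3 - 1 splits as (λ - a)(λ - a') with a = -1/3 - (1/3)*sqrt(10), a' = -1/3 + (1/3)*sqrt(10). At the order-1 pole a set g(λ) = (λ - a)*f(λ) = [17*λ - 13/4] / (λ - a').
Simple pole: residue = g(a) at a = -1/3 - (1/3)*sqrt(10), which is 17/2 + (107/80)*sqrt(10).
The factor λ**2 + 2*λ/3 - 1 splits as (λ - a)(λ - a') with a = -1/3 + (1/3)*sqrt(10), a' = -1/3 - (1/3)*sqrt(10). At the order-1 pole a set g(λ) = (λ - a)*f(λ) = [17*λ - 13/4] / (λ - a').
Simple pole: residue = g(a) at a = -1/3 + (1/3)*sqrt(10), which is 17/2 - (107/80)*sqrt(10).
List the singular points by increasing real part (a conjugate pair: the negative imaginary part first).

Radius of convergence at 0: -1/3 + (1/3)*sqrt(10).
At -1/3 - (1/3)*sqrt(10): a pole of order 1; residue 17/2 + (107/80)*sqrt(10).
At -1/3 + (1/3)*sqrt(10): a pole of order 1; residue 17/2 - (107/80)*sqrt(10).


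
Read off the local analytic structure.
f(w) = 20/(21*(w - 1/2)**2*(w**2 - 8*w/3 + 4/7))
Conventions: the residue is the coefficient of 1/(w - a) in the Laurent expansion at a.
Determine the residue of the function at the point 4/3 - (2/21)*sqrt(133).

The factor w**2 - 8*w/3 + 4/7 splits as (w - a)(w - a') with a = 4/3 - (2/21)*sqrt(133), a' = 4/3 + (2/21)*sqrt(133). At the order-1 pole a set g(w) = (w - a)*f(w) = [20/(21*(w - 1/2)**2)] / (w - a').
Simple pole: residue = g(a) at a = 4/3 - (2/21)*sqrt(133), which is -5600/1849 - (9580/35131)*sqrt(133).

The residue is -5600/1849 - (9580/35131)*sqrt(133).


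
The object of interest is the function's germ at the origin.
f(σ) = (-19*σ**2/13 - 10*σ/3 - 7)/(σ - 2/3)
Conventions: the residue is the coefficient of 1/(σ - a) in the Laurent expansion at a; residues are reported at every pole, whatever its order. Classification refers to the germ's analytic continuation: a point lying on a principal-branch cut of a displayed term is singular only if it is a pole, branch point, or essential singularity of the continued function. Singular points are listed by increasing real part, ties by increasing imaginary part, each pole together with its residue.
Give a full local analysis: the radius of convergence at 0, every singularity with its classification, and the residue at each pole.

Denominator factor (σ - 2/3): pole of order 1 at 2/3, modulus 2/3.
The radius of convergence is the smallest modulus among the singular points: 2/3.
At the order-1 pole 2/3 set g(σ) = (σ - (2/3))*f(σ) = -19*σ**2/13 - 10*σ/3 - 7.
Simple pole: residue = g(a) at a = 2/3, which is -385/39.

Radius of convergence at 0: 2/3.
At 2/3: a pole of order 1; residue -385/39.
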